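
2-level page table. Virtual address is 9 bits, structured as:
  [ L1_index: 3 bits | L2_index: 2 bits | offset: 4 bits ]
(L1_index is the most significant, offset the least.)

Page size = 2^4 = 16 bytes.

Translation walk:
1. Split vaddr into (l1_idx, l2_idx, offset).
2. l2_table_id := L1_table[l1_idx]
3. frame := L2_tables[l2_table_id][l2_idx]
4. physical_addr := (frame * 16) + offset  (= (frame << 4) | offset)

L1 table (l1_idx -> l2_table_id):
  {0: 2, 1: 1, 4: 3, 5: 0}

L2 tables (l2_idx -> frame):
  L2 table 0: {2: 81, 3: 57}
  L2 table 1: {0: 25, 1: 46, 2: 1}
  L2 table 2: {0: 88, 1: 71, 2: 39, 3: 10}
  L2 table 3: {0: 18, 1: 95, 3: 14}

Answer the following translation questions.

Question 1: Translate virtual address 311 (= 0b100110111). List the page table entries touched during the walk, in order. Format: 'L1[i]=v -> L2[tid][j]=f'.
vaddr = 311 = 0b100110111
Split: l1_idx=4, l2_idx=3, offset=7

Answer: L1[4]=3 -> L2[3][3]=14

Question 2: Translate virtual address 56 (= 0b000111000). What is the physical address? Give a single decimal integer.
vaddr = 56 = 0b000111000
Split: l1_idx=0, l2_idx=3, offset=8
L1[0] = 2
L2[2][3] = 10
paddr = 10 * 16 + 8 = 168

Answer: 168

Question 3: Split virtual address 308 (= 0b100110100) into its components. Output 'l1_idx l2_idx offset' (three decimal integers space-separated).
Answer: 4 3 4

Derivation:
vaddr = 308 = 0b100110100
  top 3 bits -> l1_idx = 4
  next 2 bits -> l2_idx = 3
  bottom 4 bits -> offset = 4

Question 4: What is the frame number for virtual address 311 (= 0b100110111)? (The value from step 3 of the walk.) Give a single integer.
vaddr = 311: l1_idx=4, l2_idx=3
L1[4] = 3; L2[3][3] = 14

Answer: 14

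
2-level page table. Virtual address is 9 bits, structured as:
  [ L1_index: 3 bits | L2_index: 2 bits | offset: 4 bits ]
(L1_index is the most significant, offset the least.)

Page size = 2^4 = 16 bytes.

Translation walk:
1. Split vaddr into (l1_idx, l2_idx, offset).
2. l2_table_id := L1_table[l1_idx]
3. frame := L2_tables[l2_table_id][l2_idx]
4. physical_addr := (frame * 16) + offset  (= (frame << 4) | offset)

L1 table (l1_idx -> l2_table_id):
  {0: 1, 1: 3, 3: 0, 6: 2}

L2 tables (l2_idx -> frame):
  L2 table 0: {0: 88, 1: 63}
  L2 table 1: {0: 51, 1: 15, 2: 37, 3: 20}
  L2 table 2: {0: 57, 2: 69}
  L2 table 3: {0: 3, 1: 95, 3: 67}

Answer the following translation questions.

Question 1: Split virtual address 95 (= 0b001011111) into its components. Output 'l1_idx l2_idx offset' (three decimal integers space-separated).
vaddr = 95 = 0b001011111
  top 3 bits -> l1_idx = 1
  next 2 bits -> l2_idx = 1
  bottom 4 bits -> offset = 15

Answer: 1 1 15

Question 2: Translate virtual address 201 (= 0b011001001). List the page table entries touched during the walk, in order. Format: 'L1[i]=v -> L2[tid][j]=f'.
vaddr = 201 = 0b011001001
Split: l1_idx=3, l2_idx=0, offset=9

Answer: L1[3]=0 -> L2[0][0]=88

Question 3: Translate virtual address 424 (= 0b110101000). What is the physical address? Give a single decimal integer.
Answer: 1112

Derivation:
vaddr = 424 = 0b110101000
Split: l1_idx=6, l2_idx=2, offset=8
L1[6] = 2
L2[2][2] = 69
paddr = 69 * 16 + 8 = 1112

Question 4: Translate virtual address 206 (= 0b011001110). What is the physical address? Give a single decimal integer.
Answer: 1422

Derivation:
vaddr = 206 = 0b011001110
Split: l1_idx=3, l2_idx=0, offset=14
L1[3] = 0
L2[0][0] = 88
paddr = 88 * 16 + 14 = 1422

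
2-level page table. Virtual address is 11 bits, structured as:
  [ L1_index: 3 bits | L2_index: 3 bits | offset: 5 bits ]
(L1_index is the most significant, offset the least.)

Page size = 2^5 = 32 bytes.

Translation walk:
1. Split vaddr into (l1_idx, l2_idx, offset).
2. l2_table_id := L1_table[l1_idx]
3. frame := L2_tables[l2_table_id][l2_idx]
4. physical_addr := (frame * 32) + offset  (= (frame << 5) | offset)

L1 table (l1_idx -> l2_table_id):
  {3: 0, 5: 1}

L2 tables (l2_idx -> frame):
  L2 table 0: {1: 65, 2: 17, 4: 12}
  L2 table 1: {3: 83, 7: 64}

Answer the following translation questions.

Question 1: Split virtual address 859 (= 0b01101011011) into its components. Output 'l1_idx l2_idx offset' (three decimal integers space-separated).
vaddr = 859 = 0b01101011011
  top 3 bits -> l1_idx = 3
  next 3 bits -> l2_idx = 2
  bottom 5 bits -> offset = 27

Answer: 3 2 27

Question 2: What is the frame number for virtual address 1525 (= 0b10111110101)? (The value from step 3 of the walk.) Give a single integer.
vaddr = 1525: l1_idx=5, l2_idx=7
L1[5] = 1; L2[1][7] = 64

Answer: 64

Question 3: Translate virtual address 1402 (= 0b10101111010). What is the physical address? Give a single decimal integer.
Answer: 2682

Derivation:
vaddr = 1402 = 0b10101111010
Split: l1_idx=5, l2_idx=3, offset=26
L1[5] = 1
L2[1][3] = 83
paddr = 83 * 32 + 26 = 2682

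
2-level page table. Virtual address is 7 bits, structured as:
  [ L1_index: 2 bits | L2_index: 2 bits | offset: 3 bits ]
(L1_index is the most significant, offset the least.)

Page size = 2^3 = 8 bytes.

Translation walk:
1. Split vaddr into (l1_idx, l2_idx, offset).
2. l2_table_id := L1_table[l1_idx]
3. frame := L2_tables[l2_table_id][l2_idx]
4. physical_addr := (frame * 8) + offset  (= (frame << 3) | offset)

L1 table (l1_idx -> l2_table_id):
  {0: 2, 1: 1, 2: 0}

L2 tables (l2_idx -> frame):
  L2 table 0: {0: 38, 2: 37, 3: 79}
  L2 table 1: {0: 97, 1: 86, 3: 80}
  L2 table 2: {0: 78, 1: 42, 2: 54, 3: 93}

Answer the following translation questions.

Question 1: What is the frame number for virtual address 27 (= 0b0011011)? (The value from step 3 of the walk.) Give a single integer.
vaddr = 27: l1_idx=0, l2_idx=3
L1[0] = 2; L2[2][3] = 93

Answer: 93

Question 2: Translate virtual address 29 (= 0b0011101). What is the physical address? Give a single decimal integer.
vaddr = 29 = 0b0011101
Split: l1_idx=0, l2_idx=3, offset=5
L1[0] = 2
L2[2][3] = 93
paddr = 93 * 8 + 5 = 749

Answer: 749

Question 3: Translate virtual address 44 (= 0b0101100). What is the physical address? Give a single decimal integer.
Answer: 692

Derivation:
vaddr = 44 = 0b0101100
Split: l1_idx=1, l2_idx=1, offset=4
L1[1] = 1
L2[1][1] = 86
paddr = 86 * 8 + 4 = 692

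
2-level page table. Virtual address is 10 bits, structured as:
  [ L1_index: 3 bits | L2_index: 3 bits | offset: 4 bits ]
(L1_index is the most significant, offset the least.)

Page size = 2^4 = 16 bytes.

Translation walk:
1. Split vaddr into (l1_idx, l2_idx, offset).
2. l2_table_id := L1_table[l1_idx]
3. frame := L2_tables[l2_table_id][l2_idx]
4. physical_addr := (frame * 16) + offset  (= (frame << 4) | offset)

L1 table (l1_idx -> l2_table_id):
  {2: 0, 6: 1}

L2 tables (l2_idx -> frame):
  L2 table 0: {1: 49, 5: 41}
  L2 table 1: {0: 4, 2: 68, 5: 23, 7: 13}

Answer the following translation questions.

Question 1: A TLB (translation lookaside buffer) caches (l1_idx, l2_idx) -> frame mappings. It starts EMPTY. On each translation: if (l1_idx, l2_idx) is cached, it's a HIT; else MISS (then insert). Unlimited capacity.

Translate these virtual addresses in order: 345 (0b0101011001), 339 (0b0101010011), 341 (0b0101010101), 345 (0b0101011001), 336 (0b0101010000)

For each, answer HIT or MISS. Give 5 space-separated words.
vaddr=345: (2,5) not in TLB -> MISS, insert
vaddr=339: (2,5) in TLB -> HIT
vaddr=341: (2,5) in TLB -> HIT
vaddr=345: (2,5) in TLB -> HIT
vaddr=336: (2,5) in TLB -> HIT

Answer: MISS HIT HIT HIT HIT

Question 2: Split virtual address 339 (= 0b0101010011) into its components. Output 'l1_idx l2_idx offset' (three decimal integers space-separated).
Answer: 2 5 3

Derivation:
vaddr = 339 = 0b0101010011
  top 3 bits -> l1_idx = 2
  next 3 bits -> l2_idx = 5
  bottom 4 bits -> offset = 3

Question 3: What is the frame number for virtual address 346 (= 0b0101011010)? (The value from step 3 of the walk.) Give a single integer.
vaddr = 346: l1_idx=2, l2_idx=5
L1[2] = 0; L2[0][5] = 41

Answer: 41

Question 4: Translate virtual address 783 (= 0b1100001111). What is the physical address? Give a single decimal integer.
Answer: 79

Derivation:
vaddr = 783 = 0b1100001111
Split: l1_idx=6, l2_idx=0, offset=15
L1[6] = 1
L2[1][0] = 4
paddr = 4 * 16 + 15 = 79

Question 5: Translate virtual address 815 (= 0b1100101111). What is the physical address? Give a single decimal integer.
vaddr = 815 = 0b1100101111
Split: l1_idx=6, l2_idx=2, offset=15
L1[6] = 1
L2[1][2] = 68
paddr = 68 * 16 + 15 = 1103

Answer: 1103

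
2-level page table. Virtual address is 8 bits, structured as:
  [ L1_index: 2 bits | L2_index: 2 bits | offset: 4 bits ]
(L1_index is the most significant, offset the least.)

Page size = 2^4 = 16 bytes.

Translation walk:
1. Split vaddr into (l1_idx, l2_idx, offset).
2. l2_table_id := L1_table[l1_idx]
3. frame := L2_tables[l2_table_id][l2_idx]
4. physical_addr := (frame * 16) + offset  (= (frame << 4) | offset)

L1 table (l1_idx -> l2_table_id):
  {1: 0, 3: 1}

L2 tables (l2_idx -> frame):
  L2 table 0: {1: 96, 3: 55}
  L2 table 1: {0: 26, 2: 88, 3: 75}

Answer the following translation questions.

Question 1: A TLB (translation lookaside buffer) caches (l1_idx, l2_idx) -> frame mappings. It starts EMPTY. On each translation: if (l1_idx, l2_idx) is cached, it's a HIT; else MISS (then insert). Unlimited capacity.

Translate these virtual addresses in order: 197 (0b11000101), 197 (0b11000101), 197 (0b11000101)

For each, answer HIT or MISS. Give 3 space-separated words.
vaddr=197: (3,0) not in TLB -> MISS, insert
vaddr=197: (3,0) in TLB -> HIT
vaddr=197: (3,0) in TLB -> HIT

Answer: MISS HIT HIT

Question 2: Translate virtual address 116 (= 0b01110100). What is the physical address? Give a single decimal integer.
Answer: 884

Derivation:
vaddr = 116 = 0b01110100
Split: l1_idx=1, l2_idx=3, offset=4
L1[1] = 0
L2[0][3] = 55
paddr = 55 * 16 + 4 = 884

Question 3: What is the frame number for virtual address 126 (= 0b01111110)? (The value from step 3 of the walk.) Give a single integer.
Answer: 55

Derivation:
vaddr = 126: l1_idx=1, l2_idx=3
L1[1] = 0; L2[0][3] = 55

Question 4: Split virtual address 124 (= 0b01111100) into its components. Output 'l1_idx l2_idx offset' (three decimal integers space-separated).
Answer: 1 3 12

Derivation:
vaddr = 124 = 0b01111100
  top 2 bits -> l1_idx = 1
  next 2 bits -> l2_idx = 3
  bottom 4 bits -> offset = 12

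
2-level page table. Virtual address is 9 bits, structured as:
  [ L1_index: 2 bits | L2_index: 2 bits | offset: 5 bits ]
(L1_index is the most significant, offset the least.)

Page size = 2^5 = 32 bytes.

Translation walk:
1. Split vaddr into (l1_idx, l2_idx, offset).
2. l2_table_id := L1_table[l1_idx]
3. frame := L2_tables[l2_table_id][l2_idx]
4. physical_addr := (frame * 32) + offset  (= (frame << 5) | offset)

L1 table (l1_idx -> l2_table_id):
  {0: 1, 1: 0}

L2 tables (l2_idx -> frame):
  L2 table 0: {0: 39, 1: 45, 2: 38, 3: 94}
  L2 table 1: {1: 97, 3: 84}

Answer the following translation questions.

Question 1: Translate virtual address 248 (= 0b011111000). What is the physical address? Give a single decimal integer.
Answer: 3032

Derivation:
vaddr = 248 = 0b011111000
Split: l1_idx=1, l2_idx=3, offset=24
L1[1] = 0
L2[0][3] = 94
paddr = 94 * 32 + 24 = 3032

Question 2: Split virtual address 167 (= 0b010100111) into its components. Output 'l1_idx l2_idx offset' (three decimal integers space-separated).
Answer: 1 1 7

Derivation:
vaddr = 167 = 0b010100111
  top 2 bits -> l1_idx = 1
  next 2 bits -> l2_idx = 1
  bottom 5 bits -> offset = 7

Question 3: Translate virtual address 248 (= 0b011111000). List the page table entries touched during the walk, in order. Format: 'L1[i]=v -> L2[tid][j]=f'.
Answer: L1[1]=0 -> L2[0][3]=94

Derivation:
vaddr = 248 = 0b011111000
Split: l1_idx=1, l2_idx=3, offset=24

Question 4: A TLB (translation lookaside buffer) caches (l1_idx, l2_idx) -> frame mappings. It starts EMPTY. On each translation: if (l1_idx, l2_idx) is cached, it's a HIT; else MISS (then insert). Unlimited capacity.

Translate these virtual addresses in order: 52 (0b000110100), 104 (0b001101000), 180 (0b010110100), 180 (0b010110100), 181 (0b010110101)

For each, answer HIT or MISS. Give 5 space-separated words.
vaddr=52: (0,1) not in TLB -> MISS, insert
vaddr=104: (0,3) not in TLB -> MISS, insert
vaddr=180: (1,1) not in TLB -> MISS, insert
vaddr=180: (1,1) in TLB -> HIT
vaddr=181: (1,1) in TLB -> HIT

Answer: MISS MISS MISS HIT HIT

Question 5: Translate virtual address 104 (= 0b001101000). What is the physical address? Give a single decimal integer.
vaddr = 104 = 0b001101000
Split: l1_idx=0, l2_idx=3, offset=8
L1[0] = 1
L2[1][3] = 84
paddr = 84 * 32 + 8 = 2696

Answer: 2696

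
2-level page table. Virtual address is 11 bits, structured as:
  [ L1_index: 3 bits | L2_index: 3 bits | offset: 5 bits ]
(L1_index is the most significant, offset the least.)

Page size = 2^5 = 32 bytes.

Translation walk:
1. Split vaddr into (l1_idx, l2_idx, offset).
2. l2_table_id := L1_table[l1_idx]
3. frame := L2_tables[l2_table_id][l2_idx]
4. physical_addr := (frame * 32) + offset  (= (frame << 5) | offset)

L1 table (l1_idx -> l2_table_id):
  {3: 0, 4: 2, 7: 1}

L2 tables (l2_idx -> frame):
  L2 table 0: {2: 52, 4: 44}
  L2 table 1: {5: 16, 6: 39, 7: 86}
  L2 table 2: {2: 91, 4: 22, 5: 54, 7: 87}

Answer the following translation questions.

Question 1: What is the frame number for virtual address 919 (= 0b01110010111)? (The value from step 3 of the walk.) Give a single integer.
vaddr = 919: l1_idx=3, l2_idx=4
L1[3] = 0; L2[0][4] = 44

Answer: 44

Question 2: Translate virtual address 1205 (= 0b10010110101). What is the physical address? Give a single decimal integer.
Answer: 1749

Derivation:
vaddr = 1205 = 0b10010110101
Split: l1_idx=4, l2_idx=5, offset=21
L1[4] = 2
L2[2][5] = 54
paddr = 54 * 32 + 21 = 1749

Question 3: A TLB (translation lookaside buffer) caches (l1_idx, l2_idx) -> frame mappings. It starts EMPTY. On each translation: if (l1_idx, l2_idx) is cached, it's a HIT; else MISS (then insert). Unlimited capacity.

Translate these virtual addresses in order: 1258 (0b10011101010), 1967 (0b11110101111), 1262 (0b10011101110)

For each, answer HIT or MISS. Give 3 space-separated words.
vaddr=1258: (4,7) not in TLB -> MISS, insert
vaddr=1967: (7,5) not in TLB -> MISS, insert
vaddr=1262: (4,7) in TLB -> HIT

Answer: MISS MISS HIT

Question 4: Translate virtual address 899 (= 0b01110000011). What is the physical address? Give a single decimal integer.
Answer: 1411

Derivation:
vaddr = 899 = 0b01110000011
Split: l1_idx=3, l2_idx=4, offset=3
L1[3] = 0
L2[0][4] = 44
paddr = 44 * 32 + 3 = 1411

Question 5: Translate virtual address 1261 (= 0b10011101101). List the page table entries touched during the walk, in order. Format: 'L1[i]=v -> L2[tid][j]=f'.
Answer: L1[4]=2 -> L2[2][7]=87

Derivation:
vaddr = 1261 = 0b10011101101
Split: l1_idx=4, l2_idx=7, offset=13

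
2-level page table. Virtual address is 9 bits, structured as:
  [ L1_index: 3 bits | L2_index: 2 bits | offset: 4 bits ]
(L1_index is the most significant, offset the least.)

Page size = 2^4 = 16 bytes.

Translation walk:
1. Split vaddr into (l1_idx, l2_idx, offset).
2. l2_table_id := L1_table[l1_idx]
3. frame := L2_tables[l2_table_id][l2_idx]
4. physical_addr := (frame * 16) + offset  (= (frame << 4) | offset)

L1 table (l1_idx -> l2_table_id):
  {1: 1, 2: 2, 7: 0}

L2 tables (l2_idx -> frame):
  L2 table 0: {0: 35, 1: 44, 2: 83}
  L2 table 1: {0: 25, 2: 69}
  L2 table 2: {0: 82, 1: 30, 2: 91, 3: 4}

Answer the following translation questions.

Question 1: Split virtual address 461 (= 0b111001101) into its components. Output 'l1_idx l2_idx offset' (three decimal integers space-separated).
vaddr = 461 = 0b111001101
  top 3 bits -> l1_idx = 7
  next 2 bits -> l2_idx = 0
  bottom 4 bits -> offset = 13

Answer: 7 0 13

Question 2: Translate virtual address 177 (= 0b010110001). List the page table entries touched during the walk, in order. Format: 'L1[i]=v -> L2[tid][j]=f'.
vaddr = 177 = 0b010110001
Split: l1_idx=2, l2_idx=3, offset=1

Answer: L1[2]=2 -> L2[2][3]=4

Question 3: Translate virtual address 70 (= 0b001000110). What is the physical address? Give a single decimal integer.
vaddr = 70 = 0b001000110
Split: l1_idx=1, l2_idx=0, offset=6
L1[1] = 1
L2[1][0] = 25
paddr = 25 * 16 + 6 = 406

Answer: 406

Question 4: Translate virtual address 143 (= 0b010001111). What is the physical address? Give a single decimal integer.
vaddr = 143 = 0b010001111
Split: l1_idx=2, l2_idx=0, offset=15
L1[2] = 2
L2[2][0] = 82
paddr = 82 * 16 + 15 = 1327

Answer: 1327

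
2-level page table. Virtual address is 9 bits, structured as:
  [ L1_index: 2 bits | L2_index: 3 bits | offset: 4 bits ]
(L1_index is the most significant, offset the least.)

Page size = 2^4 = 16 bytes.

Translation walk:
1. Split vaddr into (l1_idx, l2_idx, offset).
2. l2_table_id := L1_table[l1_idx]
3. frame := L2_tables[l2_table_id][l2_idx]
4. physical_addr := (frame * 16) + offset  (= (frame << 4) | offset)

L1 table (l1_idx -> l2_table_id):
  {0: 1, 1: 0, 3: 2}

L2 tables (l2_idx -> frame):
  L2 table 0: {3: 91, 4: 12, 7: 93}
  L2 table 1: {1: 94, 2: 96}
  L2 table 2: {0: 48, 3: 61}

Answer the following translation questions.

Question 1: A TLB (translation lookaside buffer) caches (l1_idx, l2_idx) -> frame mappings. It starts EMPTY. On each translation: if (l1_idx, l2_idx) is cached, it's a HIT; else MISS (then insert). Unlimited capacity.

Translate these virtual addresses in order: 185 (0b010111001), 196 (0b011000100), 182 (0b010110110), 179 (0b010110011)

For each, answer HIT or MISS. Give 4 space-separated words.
Answer: MISS MISS HIT HIT

Derivation:
vaddr=185: (1,3) not in TLB -> MISS, insert
vaddr=196: (1,4) not in TLB -> MISS, insert
vaddr=182: (1,3) in TLB -> HIT
vaddr=179: (1,3) in TLB -> HIT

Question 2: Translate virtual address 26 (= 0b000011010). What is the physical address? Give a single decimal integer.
vaddr = 26 = 0b000011010
Split: l1_idx=0, l2_idx=1, offset=10
L1[0] = 1
L2[1][1] = 94
paddr = 94 * 16 + 10 = 1514

Answer: 1514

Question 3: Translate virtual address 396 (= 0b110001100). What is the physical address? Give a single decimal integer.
vaddr = 396 = 0b110001100
Split: l1_idx=3, l2_idx=0, offset=12
L1[3] = 2
L2[2][0] = 48
paddr = 48 * 16 + 12 = 780

Answer: 780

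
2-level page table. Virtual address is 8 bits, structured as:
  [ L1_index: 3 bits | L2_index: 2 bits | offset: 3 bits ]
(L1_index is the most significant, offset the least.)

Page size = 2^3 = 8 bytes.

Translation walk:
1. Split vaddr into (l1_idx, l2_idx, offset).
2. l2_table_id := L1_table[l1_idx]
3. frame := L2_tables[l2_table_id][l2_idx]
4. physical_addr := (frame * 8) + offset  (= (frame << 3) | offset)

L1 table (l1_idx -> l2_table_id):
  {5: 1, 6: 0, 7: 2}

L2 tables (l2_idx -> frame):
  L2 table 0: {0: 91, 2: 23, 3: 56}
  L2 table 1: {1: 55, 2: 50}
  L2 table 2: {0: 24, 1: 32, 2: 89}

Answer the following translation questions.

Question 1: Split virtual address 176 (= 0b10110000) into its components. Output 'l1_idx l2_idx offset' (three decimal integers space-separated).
vaddr = 176 = 0b10110000
  top 3 bits -> l1_idx = 5
  next 2 bits -> l2_idx = 2
  bottom 3 bits -> offset = 0

Answer: 5 2 0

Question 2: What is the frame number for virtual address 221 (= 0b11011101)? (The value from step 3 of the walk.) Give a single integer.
vaddr = 221: l1_idx=6, l2_idx=3
L1[6] = 0; L2[0][3] = 56

Answer: 56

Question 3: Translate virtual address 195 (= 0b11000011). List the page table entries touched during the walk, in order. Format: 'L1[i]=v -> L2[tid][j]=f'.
vaddr = 195 = 0b11000011
Split: l1_idx=6, l2_idx=0, offset=3

Answer: L1[6]=0 -> L2[0][0]=91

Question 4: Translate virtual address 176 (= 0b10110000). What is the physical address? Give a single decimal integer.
Answer: 400

Derivation:
vaddr = 176 = 0b10110000
Split: l1_idx=5, l2_idx=2, offset=0
L1[5] = 1
L2[1][2] = 50
paddr = 50 * 8 + 0 = 400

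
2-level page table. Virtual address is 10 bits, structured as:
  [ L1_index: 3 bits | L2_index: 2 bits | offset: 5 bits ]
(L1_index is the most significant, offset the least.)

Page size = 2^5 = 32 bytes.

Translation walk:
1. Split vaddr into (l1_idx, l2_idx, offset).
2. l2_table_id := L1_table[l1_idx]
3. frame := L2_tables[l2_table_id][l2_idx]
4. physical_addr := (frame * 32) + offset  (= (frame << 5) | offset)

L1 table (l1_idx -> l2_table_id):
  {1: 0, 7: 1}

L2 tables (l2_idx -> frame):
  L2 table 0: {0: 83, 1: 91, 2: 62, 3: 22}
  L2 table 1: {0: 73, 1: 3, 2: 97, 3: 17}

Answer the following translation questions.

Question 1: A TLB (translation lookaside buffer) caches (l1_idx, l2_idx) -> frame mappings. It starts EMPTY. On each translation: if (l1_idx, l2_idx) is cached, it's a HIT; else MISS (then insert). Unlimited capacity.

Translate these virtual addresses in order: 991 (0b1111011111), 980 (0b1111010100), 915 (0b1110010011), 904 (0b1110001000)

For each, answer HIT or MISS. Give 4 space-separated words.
Answer: MISS HIT MISS HIT

Derivation:
vaddr=991: (7,2) not in TLB -> MISS, insert
vaddr=980: (7,2) in TLB -> HIT
vaddr=915: (7,0) not in TLB -> MISS, insert
vaddr=904: (7,0) in TLB -> HIT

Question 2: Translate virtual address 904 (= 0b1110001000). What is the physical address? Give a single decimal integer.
Answer: 2344

Derivation:
vaddr = 904 = 0b1110001000
Split: l1_idx=7, l2_idx=0, offset=8
L1[7] = 1
L2[1][0] = 73
paddr = 73 * 32 + 8 = 2344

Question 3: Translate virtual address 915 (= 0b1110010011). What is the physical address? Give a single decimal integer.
vaddr = 915 = 0b1110010011
Split: l1_idx=7, l2_idx=0, offset=19
L1[7] = 1
L2[1][0] = 73
paddr = 73 * 32 + 19 = 2355

Answer: 2355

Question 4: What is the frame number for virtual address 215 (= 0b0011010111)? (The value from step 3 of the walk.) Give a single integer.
vaddr = 215: l1_idx=1, l2_idx=2
L1[1] = 0; L2[0][2] = 62

Answer: 62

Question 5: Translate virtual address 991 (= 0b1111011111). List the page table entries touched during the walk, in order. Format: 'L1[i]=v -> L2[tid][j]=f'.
Answer: L1[7]=1 -> L2[1][2]=97

Derivation:
vaddr = 991 = 0b1111011111
Split: l1_idx=7, l2_idx=2, offset=31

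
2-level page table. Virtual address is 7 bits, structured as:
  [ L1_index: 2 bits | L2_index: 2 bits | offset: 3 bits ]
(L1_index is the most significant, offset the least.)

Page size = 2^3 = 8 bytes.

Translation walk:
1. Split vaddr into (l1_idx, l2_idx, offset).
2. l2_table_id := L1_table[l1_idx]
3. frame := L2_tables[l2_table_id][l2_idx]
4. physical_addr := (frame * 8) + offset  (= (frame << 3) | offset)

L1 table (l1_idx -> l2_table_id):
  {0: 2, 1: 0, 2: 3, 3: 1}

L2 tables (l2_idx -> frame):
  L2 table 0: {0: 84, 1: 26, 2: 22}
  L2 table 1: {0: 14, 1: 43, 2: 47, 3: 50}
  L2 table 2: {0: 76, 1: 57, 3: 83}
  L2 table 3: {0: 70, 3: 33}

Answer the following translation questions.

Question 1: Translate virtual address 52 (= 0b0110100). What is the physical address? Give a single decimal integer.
Answer: 180

Derivation:
vaddr = 52 = 0b0110100
Split: l1_idx=1, l2_idx=2, offset=4
L1[1] = 0
L2[0][2] = 22
paddr = 22 * 8 + 4 = 180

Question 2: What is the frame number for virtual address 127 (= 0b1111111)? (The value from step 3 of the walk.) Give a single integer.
Answer: 50

Derivation:
vaddr = 127: l1_idx=3, l2_idx=3
L1[3] = 1; L2[1][3] = 50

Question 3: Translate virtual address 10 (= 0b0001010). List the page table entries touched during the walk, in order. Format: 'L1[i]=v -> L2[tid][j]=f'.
vaddr = 10 = 0b0001010
Split: l1_idx=0, l2_idx=1, offset=2

Answer: L1[0]=2 -> L2[2][1]=57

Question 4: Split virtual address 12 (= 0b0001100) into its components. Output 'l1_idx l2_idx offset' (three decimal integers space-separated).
vaddr = 12 = 0b0001100
  top 2 bits -> l1_idx = 0
  next 2 bits -> l2_idx = 1
  bottom 3 bits -> offset = 4

Answer: 0 1 4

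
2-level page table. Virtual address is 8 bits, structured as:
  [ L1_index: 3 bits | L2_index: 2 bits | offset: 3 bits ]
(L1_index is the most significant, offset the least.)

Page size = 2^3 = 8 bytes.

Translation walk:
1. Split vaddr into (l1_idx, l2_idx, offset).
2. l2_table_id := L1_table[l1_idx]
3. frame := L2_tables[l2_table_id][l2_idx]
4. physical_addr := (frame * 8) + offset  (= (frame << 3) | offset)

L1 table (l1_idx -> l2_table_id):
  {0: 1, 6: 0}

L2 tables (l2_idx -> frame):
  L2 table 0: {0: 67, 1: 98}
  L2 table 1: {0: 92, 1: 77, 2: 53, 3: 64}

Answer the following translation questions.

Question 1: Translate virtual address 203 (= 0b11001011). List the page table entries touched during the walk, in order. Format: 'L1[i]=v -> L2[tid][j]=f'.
Answer: L1[6]=0 -> L2[0][1]=98

Derivation:
vaddr = 203 = 0b11001011
Split: l1_idx=6, l2_idx=1, offset=3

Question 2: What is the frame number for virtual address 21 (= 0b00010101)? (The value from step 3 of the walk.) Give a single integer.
vaddr = 21: l1_idx=0, l2_idx=2
L1[0] = 1; L2[1][2] = 53

Answer: 53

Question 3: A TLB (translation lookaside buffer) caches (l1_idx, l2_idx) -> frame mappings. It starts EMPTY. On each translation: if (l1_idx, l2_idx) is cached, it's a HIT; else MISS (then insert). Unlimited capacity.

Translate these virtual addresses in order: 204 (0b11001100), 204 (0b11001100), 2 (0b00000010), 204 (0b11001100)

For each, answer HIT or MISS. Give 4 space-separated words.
vaddr=204: (6,1) not in TLB -> MISS, insert
vaddr=204: (6,1) in TLB -> HIT
vaddr=2: (0,0) not in TLB -> MISS, insert
vaddr=204: (6,1) in TLB -> HIT

Answer: MISS HIT MISS HIT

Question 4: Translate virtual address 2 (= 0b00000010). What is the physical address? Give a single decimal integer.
vaddr = 2 = 0b00000010
Split: l1_idx=0, l2_idx=0, offset=2
L1[0] = 1
L2[1][0] = 92
paddr = 92 * 8 + 2 = 738

Answer: 738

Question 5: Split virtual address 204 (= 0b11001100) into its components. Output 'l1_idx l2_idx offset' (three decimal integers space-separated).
Answer: 6 1 4

Derivation:
vaddr = 204 = 0b11001100
  top 3 bits -> l1_idx = 6
  next 2 bits -> l2_idx = 1
  bottom 3 bits -> offset = 4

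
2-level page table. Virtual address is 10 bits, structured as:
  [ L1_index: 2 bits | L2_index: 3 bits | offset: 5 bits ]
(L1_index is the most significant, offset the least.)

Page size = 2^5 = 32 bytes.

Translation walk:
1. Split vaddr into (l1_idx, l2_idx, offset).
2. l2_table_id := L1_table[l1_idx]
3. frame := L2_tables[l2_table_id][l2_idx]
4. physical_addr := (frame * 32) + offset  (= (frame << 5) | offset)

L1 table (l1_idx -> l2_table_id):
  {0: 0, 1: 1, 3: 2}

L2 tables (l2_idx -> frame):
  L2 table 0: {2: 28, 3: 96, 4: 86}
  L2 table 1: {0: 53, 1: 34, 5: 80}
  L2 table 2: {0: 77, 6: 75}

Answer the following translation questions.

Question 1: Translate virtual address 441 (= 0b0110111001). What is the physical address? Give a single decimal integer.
vaddr = 441 = 0b0110111001
Split: l1_idx=1, l2_idx=5, offset=25
L1[1] = 1
L2[1][5] = 80
paddr = 80 * 32 + 25 = 2585

Answer: 2585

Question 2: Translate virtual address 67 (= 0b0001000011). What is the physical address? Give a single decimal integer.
Answer: 899

Derivation:
vaddr = 67 = 0b0001000011
Split: l1_idx=0, l2_idx=2, offset=3
L1[0] = 0
L2[0][2] = 28
paddr = 28 * 32 + 3 = 899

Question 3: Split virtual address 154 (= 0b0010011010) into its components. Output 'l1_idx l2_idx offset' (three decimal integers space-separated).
vaddr = 154 = 0b0010011010
  top 2 bits -> l1_idx = 0
  next 3 bits -> l2_idx = 4
  bottom 5 bits -> offset = 26

Answer: 0 4 26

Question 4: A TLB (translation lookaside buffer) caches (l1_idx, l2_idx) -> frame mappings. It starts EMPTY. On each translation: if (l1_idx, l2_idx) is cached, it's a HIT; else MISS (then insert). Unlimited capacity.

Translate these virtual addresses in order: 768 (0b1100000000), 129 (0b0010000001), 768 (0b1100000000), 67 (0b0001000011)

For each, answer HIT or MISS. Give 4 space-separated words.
Answer: MISS MISS HIT MISS

Derivation:
vaddr=768: (3,0) not in TLB -> MISS, insert
vaddr=129: (0,4) not in TLB -> MISS, insert
vaddr=768: (3,0) in TLB -> HIT
vaddr=67: (0,2) not in TLB -> MISS, insert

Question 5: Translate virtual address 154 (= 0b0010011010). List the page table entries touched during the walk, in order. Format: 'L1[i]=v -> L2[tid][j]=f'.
vaddr = 154 = 0b0010011010
Split: l1_idx=0, l2_idx=4, offset=26

Answer: L1[0]=0 -> L2[0][4]=86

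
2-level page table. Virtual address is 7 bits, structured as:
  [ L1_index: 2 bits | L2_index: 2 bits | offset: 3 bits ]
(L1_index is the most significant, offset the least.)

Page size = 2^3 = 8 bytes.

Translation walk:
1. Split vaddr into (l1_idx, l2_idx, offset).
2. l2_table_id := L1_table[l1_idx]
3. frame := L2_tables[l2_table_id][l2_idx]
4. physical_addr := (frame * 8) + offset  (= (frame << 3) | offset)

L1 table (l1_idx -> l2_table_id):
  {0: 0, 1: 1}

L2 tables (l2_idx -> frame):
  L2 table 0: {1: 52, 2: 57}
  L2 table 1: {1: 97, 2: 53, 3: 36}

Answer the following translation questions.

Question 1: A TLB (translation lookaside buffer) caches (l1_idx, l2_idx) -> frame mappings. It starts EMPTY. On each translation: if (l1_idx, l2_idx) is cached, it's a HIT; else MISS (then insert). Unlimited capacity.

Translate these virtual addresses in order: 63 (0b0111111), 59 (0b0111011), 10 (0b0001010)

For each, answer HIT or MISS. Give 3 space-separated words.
Answer: MISS HIT MISS

Derivation:
vaddr=63: (1,3) not in TLB -> MISS, insert
vaddr=59: (1,3) in TLB -> HIT
vaddr=10: (0,1) not in TLB -> MISS, insert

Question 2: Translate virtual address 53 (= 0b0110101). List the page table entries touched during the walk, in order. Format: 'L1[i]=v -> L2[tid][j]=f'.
vaddr = 53 = 0b0110101
Split: l1_idx=1, l2_idx=2, offset=5

Answer: L1[1]=1 -> L2[1][2]=53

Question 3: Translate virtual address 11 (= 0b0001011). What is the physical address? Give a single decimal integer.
vaddr = 11 = 0b0001011
Split: l1_idx=0, l2_idx=1, offset=3
L1[0] = 0
L2[0][1] = 52
paddr = 52 * 8 + 3 = 419

Answer: 419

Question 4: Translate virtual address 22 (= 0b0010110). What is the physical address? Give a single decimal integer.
vaddr = 22 = 0b0010110
Split: l1_idx=0, l2_idx=2, offset=6
L1[0] = 0
L2[0][2] = 57
paddr = 57 * 8 + 6 = 462

Answer: 462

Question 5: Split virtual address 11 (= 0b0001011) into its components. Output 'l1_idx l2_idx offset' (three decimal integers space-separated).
vaddr = 11 = 0b0001011
  top 2 bits -> l1_idx = 0
  next 2 bits -> l2_idx = 1
  bottom 3 bits -> offset = 3

Answer: 0 1 3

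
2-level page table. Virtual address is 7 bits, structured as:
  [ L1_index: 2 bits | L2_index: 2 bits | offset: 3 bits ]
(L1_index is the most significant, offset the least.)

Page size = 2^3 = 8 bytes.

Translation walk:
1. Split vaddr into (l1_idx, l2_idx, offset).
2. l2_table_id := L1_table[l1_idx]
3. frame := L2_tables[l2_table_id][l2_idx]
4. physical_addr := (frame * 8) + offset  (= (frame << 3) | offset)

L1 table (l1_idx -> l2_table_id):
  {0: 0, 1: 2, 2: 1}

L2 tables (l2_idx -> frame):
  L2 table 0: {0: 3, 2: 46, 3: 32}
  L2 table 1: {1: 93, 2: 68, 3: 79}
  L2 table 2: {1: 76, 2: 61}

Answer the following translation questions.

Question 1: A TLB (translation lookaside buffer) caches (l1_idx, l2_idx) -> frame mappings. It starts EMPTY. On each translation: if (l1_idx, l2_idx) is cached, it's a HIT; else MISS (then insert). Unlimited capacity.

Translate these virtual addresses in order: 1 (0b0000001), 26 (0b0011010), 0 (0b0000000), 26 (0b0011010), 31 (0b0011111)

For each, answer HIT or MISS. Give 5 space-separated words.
Answer: MISS MISS HIT HIT HIT

Derivation:
vaddr=1: (0,0) not in TLB -> MISS, insert
vaddr=26: (0,3) not in TLB -> MISS, insert
vaddr=0: (0,0) in TLB -> HIT
vaddr=26: (0,3) in TLB -> HIT
vaddr=31: (0,3) in TLB -> HIT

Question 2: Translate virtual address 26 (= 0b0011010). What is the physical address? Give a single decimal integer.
vaddr = 26 = 0b0011010
Split: l1_idx=0, l2_idx=3, offset=2
L1[0] = 0
L2[0][3] = 32
paddr = 32 * 8 + 2 = 258

Answer: 258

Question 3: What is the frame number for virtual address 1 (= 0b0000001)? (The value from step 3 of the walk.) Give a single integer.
vaddr = 1: l1_idx=0, l2_idx=0
L1[0] = 0; L2[0][0] = 3

Answer: 3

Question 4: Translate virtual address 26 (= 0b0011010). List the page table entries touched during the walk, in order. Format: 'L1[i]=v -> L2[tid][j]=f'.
vaddr = 26 = 0b0011010
Split: l1_idx=0, l2_idx=3, offset=2

Answer: L1[0]=0 -> L2[0][3]=32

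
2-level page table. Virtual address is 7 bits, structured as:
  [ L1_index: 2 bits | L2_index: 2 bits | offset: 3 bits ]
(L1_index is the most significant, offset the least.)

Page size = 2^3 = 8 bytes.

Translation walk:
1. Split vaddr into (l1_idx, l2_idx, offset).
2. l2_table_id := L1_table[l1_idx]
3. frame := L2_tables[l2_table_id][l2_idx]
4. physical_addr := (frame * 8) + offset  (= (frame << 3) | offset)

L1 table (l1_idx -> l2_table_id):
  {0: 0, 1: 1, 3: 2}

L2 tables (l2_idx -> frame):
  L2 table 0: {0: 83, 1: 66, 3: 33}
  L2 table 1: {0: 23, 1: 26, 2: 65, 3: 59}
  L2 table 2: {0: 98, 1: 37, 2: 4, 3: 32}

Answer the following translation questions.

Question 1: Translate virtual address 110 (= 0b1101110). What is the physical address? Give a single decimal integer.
vaddr = 110 = 0b1101110
Split: l1_idx=3, l2_idx=1, offset=6
L1[3] = 2
L2[2][1] = 37
paddr = 37 * 8 + 6 = 302

Answer: 302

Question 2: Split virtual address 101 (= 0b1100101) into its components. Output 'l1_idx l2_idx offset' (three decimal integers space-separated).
Answer: 3 0 5

Derivation:
vaddr = 101 = 0b1100101
  top 2 bits -> l1_idx = 3
  next 2 bits -> l2_idx = 0
  bottom 3 bits -> offset = 5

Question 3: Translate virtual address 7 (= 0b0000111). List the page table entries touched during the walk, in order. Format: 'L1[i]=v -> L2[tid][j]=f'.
vaddr = 7 = 0b0000111
Split: l1_idx=0, l2_idx=0, offset=7

Answer: L1[0]=0 -> L2[0][0]=83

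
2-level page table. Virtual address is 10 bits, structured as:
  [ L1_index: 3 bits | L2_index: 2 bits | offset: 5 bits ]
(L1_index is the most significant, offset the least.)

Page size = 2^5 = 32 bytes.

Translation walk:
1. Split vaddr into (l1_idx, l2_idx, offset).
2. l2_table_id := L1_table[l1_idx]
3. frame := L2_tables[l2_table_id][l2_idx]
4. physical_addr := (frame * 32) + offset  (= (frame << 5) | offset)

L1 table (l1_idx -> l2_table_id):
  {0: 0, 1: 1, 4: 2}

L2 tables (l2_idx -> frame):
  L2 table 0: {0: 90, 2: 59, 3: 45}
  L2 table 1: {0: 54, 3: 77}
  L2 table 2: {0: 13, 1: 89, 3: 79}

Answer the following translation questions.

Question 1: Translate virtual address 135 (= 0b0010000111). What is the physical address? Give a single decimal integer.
vaddr = 135 = 0b0010000111
Split: l1_idx=1, l2_idx=0, offset=7
L1[1] = 1
L2[1][0] = 54
paddr = 54 * 32 + 7 = 1735

Answer: 1735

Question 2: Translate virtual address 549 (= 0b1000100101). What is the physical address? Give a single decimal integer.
Answer: 2853

Derivation:
vaddr = 549 = 0b1000100101
Split: l1_idx=4, l2_idx=1, offset=5
L1[4] = 2
L2[2][1] = 89
paddr = 89 * 32 + 5 = 2853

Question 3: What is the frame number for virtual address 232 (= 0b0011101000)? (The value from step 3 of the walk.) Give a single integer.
Answer: 77

Derivation:
vaddr = 232: l1_idx=1, l2_idx=3
L1[1] = 1; L2[1][3] = 77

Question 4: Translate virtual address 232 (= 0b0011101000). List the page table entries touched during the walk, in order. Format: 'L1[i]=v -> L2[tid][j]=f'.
vaddr = 232 = 0b0011101000
Split: l1_idx=1, l2_idx=3, offset=8

Answer: L1[1]=1 -> L2[1][3]=77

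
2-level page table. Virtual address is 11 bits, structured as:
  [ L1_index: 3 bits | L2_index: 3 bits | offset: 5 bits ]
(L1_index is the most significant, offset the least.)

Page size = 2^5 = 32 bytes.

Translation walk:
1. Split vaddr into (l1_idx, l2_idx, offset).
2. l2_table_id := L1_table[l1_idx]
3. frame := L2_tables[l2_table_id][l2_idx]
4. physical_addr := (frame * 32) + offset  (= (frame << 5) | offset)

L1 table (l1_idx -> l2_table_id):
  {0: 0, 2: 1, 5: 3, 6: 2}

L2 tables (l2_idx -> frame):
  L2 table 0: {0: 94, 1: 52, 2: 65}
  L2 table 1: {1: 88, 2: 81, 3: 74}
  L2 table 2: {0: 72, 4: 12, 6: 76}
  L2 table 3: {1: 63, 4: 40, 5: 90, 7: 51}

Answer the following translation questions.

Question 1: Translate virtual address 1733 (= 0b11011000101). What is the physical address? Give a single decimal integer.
Answer: 2437

Derivation:
vaddr = 1733 = 0b11011000101
Split: l1_idx=6, l2_idx=6, offset=5
L1[6] = 2
L2[2][6] = 76
paddr = 76 * 32 + 5 = 2437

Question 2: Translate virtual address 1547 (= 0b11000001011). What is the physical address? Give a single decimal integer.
Answer: 2315

Derivation:
vaddr = 1547 = 0b11000001011
Split: l1_idx=6, l2_idx=0, offset=11
L1[6] = 2
L2[2][0] = 72
paddr = 72 * 32 + 11 = 2315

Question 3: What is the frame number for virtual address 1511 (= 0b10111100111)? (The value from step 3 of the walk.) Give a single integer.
vaddr = 1511: l1_idx=5, l2_idx=7
L1[5] = 3; L2[3][7] = 51

Answer: 51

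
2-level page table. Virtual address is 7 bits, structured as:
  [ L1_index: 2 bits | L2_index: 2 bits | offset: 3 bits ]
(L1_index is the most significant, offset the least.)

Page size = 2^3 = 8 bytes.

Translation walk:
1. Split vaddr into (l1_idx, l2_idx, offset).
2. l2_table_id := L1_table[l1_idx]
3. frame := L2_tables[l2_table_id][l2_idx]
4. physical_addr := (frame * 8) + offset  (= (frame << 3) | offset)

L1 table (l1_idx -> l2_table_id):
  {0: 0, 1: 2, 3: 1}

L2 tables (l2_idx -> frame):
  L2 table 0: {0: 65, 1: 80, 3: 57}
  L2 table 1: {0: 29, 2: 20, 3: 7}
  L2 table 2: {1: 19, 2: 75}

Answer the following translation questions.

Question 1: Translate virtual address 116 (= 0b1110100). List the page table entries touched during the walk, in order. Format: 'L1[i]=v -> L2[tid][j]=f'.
vaddr = 116 = 0b1110100
Split: l1_idx=3, l2_idx=2, offset=4

Answer: L1[3]=1 -> L2[1][2]=20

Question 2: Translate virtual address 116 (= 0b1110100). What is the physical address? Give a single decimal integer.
vaddr = 116 = 0b1110100
Split: l1_idx=3, l2_idx=2, offset=4
L1[3] = 1
L2[1][2] = 20
paddr = 20 * 8 + 4 = 164

Answer: 164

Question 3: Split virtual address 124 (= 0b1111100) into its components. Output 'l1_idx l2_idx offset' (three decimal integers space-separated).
vaddr = 124 = 0b1111100
  top 2 bits -> l1_idx = 3
  next 2 bits -> l2_idx = 3
  bottom 3 bits -> offset = 4

Answer: 3 3 4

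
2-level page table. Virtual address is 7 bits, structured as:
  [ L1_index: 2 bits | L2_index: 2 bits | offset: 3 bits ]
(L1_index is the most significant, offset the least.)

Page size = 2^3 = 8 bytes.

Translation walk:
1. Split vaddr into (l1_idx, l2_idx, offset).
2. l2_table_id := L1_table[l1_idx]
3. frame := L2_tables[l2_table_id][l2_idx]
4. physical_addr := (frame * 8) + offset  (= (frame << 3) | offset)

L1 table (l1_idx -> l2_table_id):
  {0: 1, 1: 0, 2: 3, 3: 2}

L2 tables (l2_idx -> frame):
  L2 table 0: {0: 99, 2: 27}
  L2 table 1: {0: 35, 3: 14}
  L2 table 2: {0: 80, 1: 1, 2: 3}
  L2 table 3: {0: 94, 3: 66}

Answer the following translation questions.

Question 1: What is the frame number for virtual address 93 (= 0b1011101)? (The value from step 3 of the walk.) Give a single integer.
Answer: 66

Derivation:
vaddr = 93: l1_idx=2, l2_idx=3
L1[2] = 3; L2[3][3] = 66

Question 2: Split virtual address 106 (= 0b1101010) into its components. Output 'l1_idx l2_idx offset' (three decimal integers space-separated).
vaddr = 106 = 0b1101010
  top 2 bits -> l1_idx = 3
  next 2 bits -> l2_idx = 1
  bottom 3 bits -> offset = 2

Answer: 3 1 2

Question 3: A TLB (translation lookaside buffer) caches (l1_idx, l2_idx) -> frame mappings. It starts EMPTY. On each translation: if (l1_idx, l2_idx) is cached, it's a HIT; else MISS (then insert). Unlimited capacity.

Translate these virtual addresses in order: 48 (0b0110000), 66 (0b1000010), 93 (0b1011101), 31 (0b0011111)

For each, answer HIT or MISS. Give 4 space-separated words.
vaddr=48: (1,2) not in TLB -> MISS, insert
vaddr=66: (2,0) not in TLB -> MISS, insert
vaddr=93: (2,3) not in TLB -> MISS, insert
vaddr=31: (0,3) not in TLB -> MISS, insert

Answer: MISS MISS MISS MISS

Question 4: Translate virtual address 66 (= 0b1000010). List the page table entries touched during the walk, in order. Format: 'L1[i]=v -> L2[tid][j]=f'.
Answer: L1[2]=3 -> L2[3][0]=94

Derivation:
vaddr = 66 = 0b1000010
Split: l1_idx=2, l2_idx=0, offset=2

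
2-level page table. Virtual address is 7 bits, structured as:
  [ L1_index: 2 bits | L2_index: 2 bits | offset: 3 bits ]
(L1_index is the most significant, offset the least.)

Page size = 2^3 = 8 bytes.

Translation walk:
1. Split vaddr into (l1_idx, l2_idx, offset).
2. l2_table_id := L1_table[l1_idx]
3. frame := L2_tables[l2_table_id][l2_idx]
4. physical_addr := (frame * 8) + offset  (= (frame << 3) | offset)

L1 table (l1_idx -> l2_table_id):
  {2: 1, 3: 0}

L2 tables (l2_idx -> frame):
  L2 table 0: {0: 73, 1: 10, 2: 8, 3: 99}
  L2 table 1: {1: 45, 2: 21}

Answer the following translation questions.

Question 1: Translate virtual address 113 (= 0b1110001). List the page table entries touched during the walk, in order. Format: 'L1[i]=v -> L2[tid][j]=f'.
Answer: L1[3]=0 -> L2[0][2]=8

Derivation:
vaddr = 113 = 0b1110001
Split: l1_idx=3, l2_idx=2, offset=1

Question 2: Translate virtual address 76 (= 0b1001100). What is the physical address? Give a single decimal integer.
vaddr = 76 = 0b1001100
Split: l1_idx=2, l2_idx=1, offset=4
L1[2] = 1
L2[1][1] = 45
paddr = 45 * 8 + 4 = 364

Answer: 364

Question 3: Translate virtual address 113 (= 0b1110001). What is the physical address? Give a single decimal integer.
Answer: 65

Derivation:
vaddr = 113 = 0b1110001
Split: l1_idx=3, l2_idx=2, offset=1
L1[3] = 0
L2[0][2] = 8
paddr = 8 * 8 + 1 = 65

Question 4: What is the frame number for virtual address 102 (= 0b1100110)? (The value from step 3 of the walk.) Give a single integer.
vaddr = 102: l1_idx=3, l2_idx=0
L1[3] = 0; L2[0][0] = 73

Answer: 73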